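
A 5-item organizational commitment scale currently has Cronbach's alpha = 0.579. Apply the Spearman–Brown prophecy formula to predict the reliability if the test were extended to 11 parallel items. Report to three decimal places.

predicted reliability = 0.752

Length factor m = 11/5 = 2.2000
α' = m·α / (1 + (m−1)·α)
   = 11/5 × 0.579 / (1 + (11/5 − 1) × 0.579)
   = 1.2738 / 1.6948 = 0.752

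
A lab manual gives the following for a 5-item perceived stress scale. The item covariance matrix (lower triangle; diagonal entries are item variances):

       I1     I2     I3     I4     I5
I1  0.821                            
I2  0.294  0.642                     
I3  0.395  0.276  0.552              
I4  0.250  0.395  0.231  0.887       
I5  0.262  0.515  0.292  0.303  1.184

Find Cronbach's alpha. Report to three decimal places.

α = 0.764

ΣVar(i) = 0.821 + 0.642 + 0.552 + 0.887 + 1.184 = 4.086
Sum of the distinct covariances = 3.213
total variance = 4.086 + 2 × 3.213 = 10.512
α = (k/(k−1))·(1 − ΣVar(i)/total variance) = (5/4)·(1 − 4.086/10.512) = 0.764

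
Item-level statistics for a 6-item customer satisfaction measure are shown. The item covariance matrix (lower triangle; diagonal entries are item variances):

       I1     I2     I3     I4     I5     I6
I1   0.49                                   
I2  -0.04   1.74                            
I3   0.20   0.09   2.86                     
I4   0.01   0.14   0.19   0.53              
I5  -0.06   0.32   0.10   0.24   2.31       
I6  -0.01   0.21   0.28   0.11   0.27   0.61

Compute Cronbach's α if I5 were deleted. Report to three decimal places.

α = 0.343

Remaining items: I1, I2, I3, I4, I6 (k = 5).
Σσ²ᵢ = 0.49 + 1.74 + 2.86 + 0.53 + 0.61 = 6.23
total variance = 6.23 + 2 × 1.18 = 8.59
α (item deleted) = (5/4)·(1 − 6.23/8.59) = 0.343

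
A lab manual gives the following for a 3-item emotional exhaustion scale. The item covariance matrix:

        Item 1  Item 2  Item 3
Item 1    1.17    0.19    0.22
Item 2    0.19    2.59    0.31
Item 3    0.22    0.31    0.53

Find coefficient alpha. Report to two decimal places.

Σσᵢ² = 1.17 + 2.59 + 0.53 = 4.29
Sum of off-diagonal covariances = 0.72
total variance = 4.29 + 2 × 0.72 = 5.73
α = (k/(k−1))·(1 − Σσᵢ²/total variance) = (3/2)·(1 − 4.29/5.73) = 0.38

α = 0.38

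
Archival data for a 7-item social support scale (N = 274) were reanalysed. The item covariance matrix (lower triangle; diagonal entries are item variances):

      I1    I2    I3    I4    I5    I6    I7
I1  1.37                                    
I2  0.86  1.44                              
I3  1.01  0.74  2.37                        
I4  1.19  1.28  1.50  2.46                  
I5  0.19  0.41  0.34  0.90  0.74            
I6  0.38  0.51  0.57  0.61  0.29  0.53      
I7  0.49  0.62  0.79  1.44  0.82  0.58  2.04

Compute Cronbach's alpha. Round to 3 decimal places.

sum of item variances = 1.37 + 1.44 + 2.37 + 2.46 + 0.74 + 0.53 + 2.04 = 10.95
Sum of the distinct covariances = 15.52
Var(T) = 10.95 + 2 × 15.52 = 41.99
α = (k/(k−1))·(1 − sum of item variances/Var(T)) = (7/6)·(1 − 10.95/41.99) = 0.862

α = 0.862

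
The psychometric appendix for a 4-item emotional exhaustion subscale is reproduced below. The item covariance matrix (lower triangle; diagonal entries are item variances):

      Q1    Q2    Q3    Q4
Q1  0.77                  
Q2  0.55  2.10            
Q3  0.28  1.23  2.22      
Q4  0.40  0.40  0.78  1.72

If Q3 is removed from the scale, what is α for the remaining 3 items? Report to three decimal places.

Remaining items: Q1, Q2, Q4 (k = 3).
ΣVar(i) = 0.77 + 2.10 + 1.72 = 4.59
total variance = 4.59 + 2 × 1.35 = 7.29
α (item deleted) = (3/2)·(1 − 4.59/7.29) = 0.556

α = 0.556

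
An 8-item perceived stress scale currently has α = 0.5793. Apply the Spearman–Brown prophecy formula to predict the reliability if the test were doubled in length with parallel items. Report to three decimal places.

Length factor m = 2
α' = m·α / (1 + (m−1)·α)
   = 2 × 0.5793 / (1 + (2 − 1) × 0.5793)
   = 1.1586 / 1.5793 = 0.734

predicted reliability = 0.734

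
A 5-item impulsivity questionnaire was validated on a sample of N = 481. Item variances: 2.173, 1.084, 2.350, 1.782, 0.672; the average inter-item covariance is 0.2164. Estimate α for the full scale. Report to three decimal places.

Σσᵢ² = 2.173 + 1.084 + 2.350 + 1.782 + 0.672 = 8.061
Sum of the 10 distinct covariances = 10 × 0.2164 = 2.1640
σ²_total = Σσᵢ² + 2·Σcov = 8.061 + 2 × 2.1640 = 12.3890
α = (5/4)·(1 − 8.061/12.3890) = 0.437

α = 0.437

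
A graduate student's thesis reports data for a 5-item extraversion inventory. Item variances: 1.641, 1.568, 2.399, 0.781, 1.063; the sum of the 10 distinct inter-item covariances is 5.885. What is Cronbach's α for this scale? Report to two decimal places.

sum of item variances = 1.641 + 1.568 + 2.399 + 0.781 + 1.063 = 7.452
Sum of distinct covariances = 5.885
total variance = sum of item variances + 2·Σcov = 7.452 + 2 × 5.885 = 19.222
α = (5/4)·(1 − 7.452/19.222) = 0.77

Cronbach's α = 0.77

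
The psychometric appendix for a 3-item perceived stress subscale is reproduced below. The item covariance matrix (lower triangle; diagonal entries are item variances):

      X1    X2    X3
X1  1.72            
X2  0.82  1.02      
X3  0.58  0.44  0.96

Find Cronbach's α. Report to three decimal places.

ΣVar(i) = 1.72 + 1.02 + 0.96 = 3.70
Σ_{i<j} σ_ij = 1.84
σ²_total = 3.70 + 2 × 1.84 = 7.38
α = (k/(k−1))·(1 − ΣVar(i)/σ²_total) = (3/2)·(1 − 3.70/7.38) = 0.748

α = 0.748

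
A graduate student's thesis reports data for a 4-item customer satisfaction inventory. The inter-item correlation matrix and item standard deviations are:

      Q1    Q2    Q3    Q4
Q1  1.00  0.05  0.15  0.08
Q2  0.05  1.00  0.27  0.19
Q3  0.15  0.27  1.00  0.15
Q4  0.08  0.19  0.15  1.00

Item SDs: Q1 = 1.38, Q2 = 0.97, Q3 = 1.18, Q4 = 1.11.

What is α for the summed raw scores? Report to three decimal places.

α = 0.393

Σσ²ᵢ = 1.38² + 0.97² + 1.18² + 1.11² = 5.4698
Covariances σ_ij = r_ij · s_i · s_j:
  σ(Q1,Q2) = 0.05 × 1.38 × 0.97 = 0.0669
  σ(Q1,Q3) = 0.15 × 1.38 × 1.18 = 0.2443
  σ(Q1,Q4) = 0.08 × 1.38 × 1.11 = 0.1225
  σ(Q2,Q3) = 0.27 × 0.97 × 1.18 = 0.3090
  σ(Q2,Q4) = 0.19 × 0.97 × 1.11 = 0.2046
  σ(Q3,Q4) = 0.15 × 1.18 × 1.11 = 0.1965
σ²_T = Σσ²ᵢ + 2·Σσ_ij = 5.4698 + 2 × 1.1438 = 7.7574
α = (4/3)·(1 − 5.4698/7.7574) = 0.393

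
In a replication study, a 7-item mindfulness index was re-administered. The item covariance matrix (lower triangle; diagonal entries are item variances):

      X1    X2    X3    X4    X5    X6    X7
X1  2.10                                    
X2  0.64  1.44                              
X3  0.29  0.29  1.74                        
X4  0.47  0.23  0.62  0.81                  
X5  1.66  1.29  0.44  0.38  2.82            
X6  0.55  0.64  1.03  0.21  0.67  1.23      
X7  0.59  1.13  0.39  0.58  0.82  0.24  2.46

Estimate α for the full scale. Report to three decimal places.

ΣVar(i) = 2.10 + 1.44 + 1.74 + 0.81 + 2.82 + 1.23 + 2.46 = 12.60
Σ_{i<j} σ_ij = 13.16
total variance = 12.60 + 2 × 13.16 = 38.92
α = (k/(k−1))·(1 − ΣVar(i)/total variance) = (7/6)·(1 − 12.60/38.92) = 0.789

α = 0.789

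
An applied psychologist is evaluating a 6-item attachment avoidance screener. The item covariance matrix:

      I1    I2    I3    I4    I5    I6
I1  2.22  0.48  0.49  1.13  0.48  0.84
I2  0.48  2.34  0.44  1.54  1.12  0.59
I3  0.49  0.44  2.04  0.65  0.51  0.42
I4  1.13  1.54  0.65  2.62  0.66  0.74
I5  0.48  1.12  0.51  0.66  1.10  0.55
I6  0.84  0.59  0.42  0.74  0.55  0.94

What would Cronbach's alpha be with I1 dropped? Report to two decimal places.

Remaining items: I2, I3, I4, I5, I6 (k = 5).
Σσ²ᵢ = 2.34 + 2.04 + 2.62 + 1.10 + 0.94 = 9.04
σ²_total = 9.04 + 2 × 7.22 = 23.48
α (item deleted) = (5/4)·(1 − 9.04/23.48) = 0.77

Cronbach's alpha = 0.77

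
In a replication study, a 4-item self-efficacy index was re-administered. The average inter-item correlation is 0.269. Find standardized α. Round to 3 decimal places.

α = 0.595

Standardized α = k·r̄ / (1 + (k−1)·r̄) = 4 × 0.269 / (1 + 3 × 0.269)
  = 1.0760 / 1.8070 = 0.595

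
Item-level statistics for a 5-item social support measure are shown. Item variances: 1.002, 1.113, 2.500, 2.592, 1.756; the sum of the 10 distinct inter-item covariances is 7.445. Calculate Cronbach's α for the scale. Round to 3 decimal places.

α = 0.780

Σσ²ᵢ = 1.002 + 1.113 + 2.500 + 2.592 + 1.756 = 8.963
Sum of distinct covariances = 7.445
Var(T) = Σσ²ᵢ + 2·Σcov = 8.963 + 2 × 7.445 = 23.853
α = (5/4)·(1 − 8.963/23.853) = 0.780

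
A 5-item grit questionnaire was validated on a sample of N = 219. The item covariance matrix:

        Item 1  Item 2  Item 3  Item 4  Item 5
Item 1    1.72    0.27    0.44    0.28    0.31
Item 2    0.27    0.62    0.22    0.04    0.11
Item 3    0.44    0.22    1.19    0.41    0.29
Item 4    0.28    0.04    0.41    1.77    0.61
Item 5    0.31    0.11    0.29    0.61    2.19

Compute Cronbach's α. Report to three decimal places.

Σσ²ᵢ = 1.72 + 0.62 + 1.19 + 1.77 + 2.19 = 7.49
Sum of the distinct covariances = 2.98
σ²_total = 7.49 + 2 × 2.98 = 13.45
α = (k/(k−1))·(1 − Σσ²ᵢ/σ²_total) = (5/4)·(1 − 7.49/13.45) = 0.554

Cronbach's α = 0.554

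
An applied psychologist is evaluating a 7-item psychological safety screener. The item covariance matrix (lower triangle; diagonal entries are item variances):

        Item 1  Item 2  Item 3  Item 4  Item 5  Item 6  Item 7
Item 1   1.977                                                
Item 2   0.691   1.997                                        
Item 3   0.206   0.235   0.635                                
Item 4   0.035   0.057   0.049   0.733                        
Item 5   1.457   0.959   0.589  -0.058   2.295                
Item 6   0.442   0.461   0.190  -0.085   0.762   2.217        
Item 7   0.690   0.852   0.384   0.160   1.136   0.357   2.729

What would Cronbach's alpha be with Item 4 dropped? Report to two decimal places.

Remaining items: Item 1, Item 2, Item 3, Item 5, Item 6, Item 7 (k = 6).
sum of item variances = 1.977 + 1.997 + 0.635 + 2.295 + 2.217 + 2.729 = 11.850
Var(T) = 11.850 + 2 × 9.411 = 30.672
α (item deleted) = (6/5)·(1 − 11.850/30.672) = 0.74

Cronbach's alpha = 0.74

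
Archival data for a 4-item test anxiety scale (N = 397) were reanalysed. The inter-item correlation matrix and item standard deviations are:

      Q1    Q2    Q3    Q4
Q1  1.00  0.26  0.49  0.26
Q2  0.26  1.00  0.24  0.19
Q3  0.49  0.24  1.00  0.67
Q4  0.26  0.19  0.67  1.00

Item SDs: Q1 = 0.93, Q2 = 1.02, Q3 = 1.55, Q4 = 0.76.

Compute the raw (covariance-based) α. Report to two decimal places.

Σσ²ᵢ = 0.93² + 1.02² + 1.55² + 0.76² = 4.8854
Covariances σ_ij = r_ij · s_i · s_j:
  σ(Q1,Q2) = 0.26 × 0.93 × 1.02 = 0.2466
  σ(Q1,Q3) = 0.49 × 0.93 × 1.55 = 0.7063
  σ(Q1,Q4) = 0.26 × 0.93 × 0.76 = 0.1838
  σ(Q2,Q3) = 0.24 × 1.02 × 1.55 = 0.3794
  σ(Q2,Q4) = 0.19 × 1.02 × 0.76 = 0.1473
  σ(Q3,Q4) = 0.67 × 1.55 × 0.76 = 0.7893
σ²_T = Σσ²ᵢ + 2·Σσ_ij = 4.8854 + 2 × 2.4527 = 9.7908
α = (4/3)·(1 − 4.8854/9.7908) = 0.67

α = 0.67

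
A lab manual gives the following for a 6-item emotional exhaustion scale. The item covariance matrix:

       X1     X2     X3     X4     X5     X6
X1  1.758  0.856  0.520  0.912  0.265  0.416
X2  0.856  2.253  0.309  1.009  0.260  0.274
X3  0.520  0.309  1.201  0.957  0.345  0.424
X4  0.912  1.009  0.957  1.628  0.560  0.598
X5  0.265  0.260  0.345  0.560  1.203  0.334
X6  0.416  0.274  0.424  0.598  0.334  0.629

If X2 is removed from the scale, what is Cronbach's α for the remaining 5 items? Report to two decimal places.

Remaining items: X1, X3, X4, X5, X6 (k = 5).
Σσᵢ² = 1.758 + 1.201 + 1.628 + 1.203 + 0.629 = 6.419
Var(T) = 6.419 + 2 × 5.331 = 17.081
α (item deleted) = (5/4)·(1 − 6.419/17.081) = 0.78

α = 0.78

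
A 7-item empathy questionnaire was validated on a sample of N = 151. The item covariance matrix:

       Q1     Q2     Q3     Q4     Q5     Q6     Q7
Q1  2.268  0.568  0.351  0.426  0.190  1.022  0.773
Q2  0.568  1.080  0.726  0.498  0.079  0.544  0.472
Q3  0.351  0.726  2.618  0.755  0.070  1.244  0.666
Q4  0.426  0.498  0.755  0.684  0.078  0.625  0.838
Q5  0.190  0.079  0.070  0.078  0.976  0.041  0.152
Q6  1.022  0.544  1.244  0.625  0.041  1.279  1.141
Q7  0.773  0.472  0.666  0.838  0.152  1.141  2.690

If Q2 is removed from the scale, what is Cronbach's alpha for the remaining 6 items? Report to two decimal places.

α = 0.74

Remaining items: Q1, Q3, Q4, Q5, Q6, Q7 (k = 6).
sum of item variances = 2.268 + 2.618 + 0.684 + 0.976 + 1.279 + 2.690 = 10.515
total variance = 10.515 + 2 × 8.372 = 27.259
α (item deleted) = (6/5)·(1 − 10.515/27.259) = 0.74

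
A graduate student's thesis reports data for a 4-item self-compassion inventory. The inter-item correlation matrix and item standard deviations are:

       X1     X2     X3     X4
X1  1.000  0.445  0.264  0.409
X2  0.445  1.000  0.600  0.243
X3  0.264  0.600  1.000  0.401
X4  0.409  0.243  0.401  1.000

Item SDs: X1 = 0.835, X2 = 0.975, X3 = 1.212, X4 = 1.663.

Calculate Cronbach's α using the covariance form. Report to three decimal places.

Σσ²ᵢ = 0.835² + 0.975² + 1.212² + 1.663² = 5.8824
Covariances σ_ij = r_ij · s_i · s_j:
  σ(X1,X2) = 0.445 × 0.835 × 0.975 = 0.3623
  σ(X1,X3) = 0.264 × 0.835 × 1.212 = 0.2672
  σ(X1,X4) = 0.409 × 0.835 × 1.663 = 0.5679
  σ(X2,X3) = 0.600 × 0.975 × 1.212 = 0.7090
  σ(X2,X4) = 0.243 × 0.975 × 1.663 = 0.3940
  σ(X3,X4) = 0.401 × 1.212 × 1.663 = 0.8082
σ²_T = Σσ²ᵢ + 2·Σσ_ij = 5.8824 + 2 × 3.1086 = 12.0996
α = (4/3)·(1 − 5.8824/12.0996) = 0.685

Cronbach's α = 0.685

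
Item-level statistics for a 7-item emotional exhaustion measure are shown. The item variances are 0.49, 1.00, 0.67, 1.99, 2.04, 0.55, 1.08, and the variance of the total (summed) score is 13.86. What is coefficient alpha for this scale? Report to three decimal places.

coefficient alpha = 0.508

Σσ²ᵢ = 0.49 + 1.00 + 0.67 + 1.99 + 2.04 + 0.55 + 1.08 = 7.82
α = (k/(k−1))·(1 − Σσ²ᵢ/Var(T)) = (7/6)·(1 − 7.82/13.86) = 0.508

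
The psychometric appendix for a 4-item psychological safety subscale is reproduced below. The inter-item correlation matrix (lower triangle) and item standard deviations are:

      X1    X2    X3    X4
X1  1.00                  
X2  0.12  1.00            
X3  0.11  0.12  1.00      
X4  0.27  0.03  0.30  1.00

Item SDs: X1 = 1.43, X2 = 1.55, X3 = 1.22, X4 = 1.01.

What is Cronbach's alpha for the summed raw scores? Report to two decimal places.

Σσ²ᵢ = 1.43² + 1.55² + 1.22² + 1.01² = 6.9559
Covariances σ_ij = r_ij · s_i · s_j:
  σ(X1,X2) = 0.12 × 1.43 × 1.55 = 0.2660
  σ(X1,X3) = 0.11 × 1.43 × 1.22 = 0.1919
  σ(X1,X4) = 0.27 × 1.43 × 1.01 = 0.3900
  σ(X2,X3) = 0.12 × 1.55 × 1.22 = 0.2269
  σ(X2,X4) = 0.03 × 1.55 × 1.01 = 0.0470
  σ(X3,X4) = 0.30 × 1.22 × 1.01 = 0.3697
σ²_T = Σσ²ᵢ + 2·Σσ_ij = 6.9559 + 2 × 1.4915 = 9.9389
α = (4/3)·(1 − 6.9559/9.9389) = 0.40

Cronbach's alpha = 0.40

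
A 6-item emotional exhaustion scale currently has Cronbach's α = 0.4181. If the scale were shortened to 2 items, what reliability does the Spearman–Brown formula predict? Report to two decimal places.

predicted reliability = 0.19

Length factor m = 2/6 = 0.3333
α' = m·α / (1 − (1−m)·α)
   = 2/6 × 0.4181 / (1 − (1 − 2/6) × 0.4181)
   = 0.1394 / 0.7213 = 0.19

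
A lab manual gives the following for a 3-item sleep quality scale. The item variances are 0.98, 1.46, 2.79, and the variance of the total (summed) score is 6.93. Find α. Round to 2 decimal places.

Σσ²ᵢ = 0.98 + 1.46 + 2.79 = 5.23
α = (k/(k−1))·(1 − Σσ²ᵢ/Var(T)) = (3/2)·(1 − 5.23/6.93) = 0.37

α = 0.37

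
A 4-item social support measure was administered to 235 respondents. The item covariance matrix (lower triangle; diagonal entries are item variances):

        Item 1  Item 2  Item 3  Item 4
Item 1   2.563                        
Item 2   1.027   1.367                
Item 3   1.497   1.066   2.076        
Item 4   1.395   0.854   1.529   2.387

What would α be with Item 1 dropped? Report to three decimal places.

Remaining items: Item 2, Item 3, Item 4 (k = 3).
Σσᵢ² = 1.367 + 2.076 + 2.387 = 5.830
σ²_T = 5.830 + 2 × 3.449 = 12.728
α (item deleted) = (3/2)·(1 − 5.830/12.728) = 0.813

α = 0.813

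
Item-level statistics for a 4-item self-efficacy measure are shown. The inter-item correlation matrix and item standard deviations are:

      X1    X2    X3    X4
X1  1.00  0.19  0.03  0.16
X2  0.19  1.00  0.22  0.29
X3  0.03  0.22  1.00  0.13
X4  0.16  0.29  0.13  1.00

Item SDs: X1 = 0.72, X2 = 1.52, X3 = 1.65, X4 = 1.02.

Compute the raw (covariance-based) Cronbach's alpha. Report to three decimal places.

Σσ²ᵢ = 0.72² + 1.52² + 1.65² + 1.02² = 6.5917
Covariances σ_ij = r_ij · s_i · s_j:
  σ(X1,X2) = 0.19 × 0.72 × 1.52 = 0.2079
  σ(X1,X3) = 0.03 × 0.72 × 1.65 = 0.0356
  σ(X1,X4) = 0.16 × 0.72 × 1.02 = 0.1175
  σ(X2,X3) = 0.22 × 1.52 × 1.65 = 0.5518
  σ(X2,X4) = 0.29 × 1.52 × 1.02 = 0.4496
  σ(X3,X4) = 0.13 × 1.65 × 1.02 = 0.2188
σ²_T = Σσ²ᵢ + 2·Σσ_ij = 6.5917 + 2 × 1.5812 = 9.7541
α = (4/3)·(1 − 6.5917/9.7541) = 0.432

Cronbach's alpha = 0.432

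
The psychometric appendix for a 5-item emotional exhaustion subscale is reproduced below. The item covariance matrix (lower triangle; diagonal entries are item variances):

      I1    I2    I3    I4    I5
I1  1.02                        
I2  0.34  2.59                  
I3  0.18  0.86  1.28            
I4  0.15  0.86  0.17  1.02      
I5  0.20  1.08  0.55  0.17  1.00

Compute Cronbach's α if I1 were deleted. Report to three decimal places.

Remaining items: I2, I3, I4, I5 (k = 4).
Σσᵢ² = 2.59 + 1.28 + 1.02 + 1.00 = 5.89
total variance = 5.89 + 2 × 3.69 = 13.27
α (item deleted) = (4/3)·(1 − 5.89/13.27) = 0.742

α = 0.742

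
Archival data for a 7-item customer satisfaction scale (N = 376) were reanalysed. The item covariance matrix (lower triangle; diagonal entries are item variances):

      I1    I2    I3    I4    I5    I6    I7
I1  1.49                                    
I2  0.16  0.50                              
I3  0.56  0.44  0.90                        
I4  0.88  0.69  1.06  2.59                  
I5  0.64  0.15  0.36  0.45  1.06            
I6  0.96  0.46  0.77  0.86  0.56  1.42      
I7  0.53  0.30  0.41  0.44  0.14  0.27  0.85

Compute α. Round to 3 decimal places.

α = 0.835

Σσ²ᵢ = 1.49 + 0.50 + 0.90 + 2.59 + 1.06 + 1.42 + 0.85 = 8.81
Sum of the distinct covariances = 11.09
σ²_T = 8.81 + 2 × 11.09 = 30.99
α = (k/(k−1))·(1 − Σσ²ᵢ/σ²_T) = (7/6)·(1 − 8.81/30.99) = 0.835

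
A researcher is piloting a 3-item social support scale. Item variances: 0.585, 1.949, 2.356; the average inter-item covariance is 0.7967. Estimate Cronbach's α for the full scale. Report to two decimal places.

Σσᵢ² = 0.585 + 1.949 + 2.356 = 4.890
Sum of the 3 distinct covariances = 3 × 0.7967 = 2.3901
total variance = Σσᵢ² + 2·Σcov = 4.890 + 2 × 2.3901 = 9.6702
α = (3/2)·(1 − 4.890/9.6702) = 0.74

α = 0.74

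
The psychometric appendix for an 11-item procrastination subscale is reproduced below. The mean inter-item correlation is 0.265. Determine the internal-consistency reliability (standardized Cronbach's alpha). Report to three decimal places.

Standardized α = k·r̄ / (1 + (k−1)·r̄) = 11 × 0.265 / (1 + 10 × 0.265)
  = 2.9150 / 3.6500 = 0.799

α = 0.799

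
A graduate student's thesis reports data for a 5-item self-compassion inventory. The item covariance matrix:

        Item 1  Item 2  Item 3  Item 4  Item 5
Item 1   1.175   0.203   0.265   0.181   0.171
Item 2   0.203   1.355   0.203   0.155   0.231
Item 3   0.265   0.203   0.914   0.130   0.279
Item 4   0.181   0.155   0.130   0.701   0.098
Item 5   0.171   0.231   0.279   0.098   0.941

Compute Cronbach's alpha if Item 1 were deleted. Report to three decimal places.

Remaining items: Item 2, Item 3, Item 4, Item 5 (k = 4).
sum of item variances = 1.355 + 0.914 + 0.701 + 0.941 = 3.911
total variance = 3.911 + 2 × 1.096 = 6.103
α (item deleted) = (4/3)·(1 − 3.911/6.103) = 0.479

Cronbach's alpha = 0.479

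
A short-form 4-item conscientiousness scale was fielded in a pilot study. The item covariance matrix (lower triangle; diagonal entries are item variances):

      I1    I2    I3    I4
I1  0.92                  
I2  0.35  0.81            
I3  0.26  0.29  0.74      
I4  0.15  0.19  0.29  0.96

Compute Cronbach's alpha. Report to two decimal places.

α = 0.63

Σσ²ᵢ = 0.92 + 0.81 + 0.74 + 0.96 = 3.43
Σ_{i<j} σ_ij = 1.53
σ²_total = 3.43 + 2 × 1.53 = 6.49
α = (k/(k−1))·(1 − Σσ²ᵢ/σ²_total) = (4/3)·(1 − 3.43/6.49) = 0.63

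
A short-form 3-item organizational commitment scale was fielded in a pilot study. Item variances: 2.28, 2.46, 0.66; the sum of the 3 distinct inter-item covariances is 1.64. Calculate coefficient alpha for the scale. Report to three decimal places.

Σσᵢ² = 2.28 + 2.46 + 0.66 = 5.40
Sum of distinct covariances = 1.64
σ²_total = Σσᵢ² + 2·Σcov = 5.40 + 2 × 1.64 = 8.68
α = (3/2)·(1 − 5.40/8.68) = 0.567

α = 0.567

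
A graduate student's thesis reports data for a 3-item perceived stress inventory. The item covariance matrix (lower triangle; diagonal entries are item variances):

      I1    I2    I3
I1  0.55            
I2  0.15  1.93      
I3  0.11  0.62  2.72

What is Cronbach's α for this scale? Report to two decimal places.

Cronbach's α = 0.38

Σσᵢ² = 0.55 + 1.93 + 2.72 = 5.20
Sum of off-diagonal covariances = 0.88
σ²_total = 5.20 + 2 × 0.88 = 6.96
α = (k/(k−1))·(1 − Σσᵢ²/σ²_total) = (3/2)·(1 − 5.20/6.96) = 0.38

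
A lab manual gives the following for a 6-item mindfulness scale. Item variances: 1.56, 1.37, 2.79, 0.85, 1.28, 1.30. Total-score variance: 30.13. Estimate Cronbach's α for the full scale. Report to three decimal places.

Σσ²ᵢ = 1.56 + 1.37 + 2.79 + 0.85 + 1.28 + 1.30 = 9.15
α = (k/(k−1))·(1 − Σσ²ᵢ/σ²_total) = (6/5)·(1 − 9.15/30.13) = 0.836

Cronbach's α = 0.836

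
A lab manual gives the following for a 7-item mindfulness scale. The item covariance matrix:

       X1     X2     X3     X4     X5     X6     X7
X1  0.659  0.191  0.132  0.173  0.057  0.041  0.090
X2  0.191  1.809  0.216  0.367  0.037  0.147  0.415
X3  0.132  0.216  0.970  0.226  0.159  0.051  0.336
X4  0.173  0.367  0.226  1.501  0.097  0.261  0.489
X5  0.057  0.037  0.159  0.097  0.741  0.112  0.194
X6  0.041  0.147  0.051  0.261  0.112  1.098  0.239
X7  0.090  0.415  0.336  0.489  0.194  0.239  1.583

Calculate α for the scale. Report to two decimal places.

ΣVar(i) = 0.659 + 1.809 + 0.970 + 1.501 + 0.741 + 1.098 + 1.583 = 8.361
Sum of the distinct covariances = 4.030
σ²_total = 8.361 + 2 × 4.030 = 16.421
α = (k/(k−1))·(1 − ΣVar(i)/σ²_total) = (7/6)·(1 − 8.361/16.421) = 0.57

α = 0.57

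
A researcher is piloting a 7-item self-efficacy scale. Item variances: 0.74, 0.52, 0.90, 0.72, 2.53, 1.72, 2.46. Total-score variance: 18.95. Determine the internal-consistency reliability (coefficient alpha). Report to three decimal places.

Σσᵢ² = 0.74 + 0.52 + 0.90 + 0.72 + 2.53 + 1.72 + 2.46 = 9.59
α = (k/(k−1))·(1 − Σσᵢ²/σ²_T) = (7/6)·(1 − 9.59/18.95) = 0.576

α = 0.576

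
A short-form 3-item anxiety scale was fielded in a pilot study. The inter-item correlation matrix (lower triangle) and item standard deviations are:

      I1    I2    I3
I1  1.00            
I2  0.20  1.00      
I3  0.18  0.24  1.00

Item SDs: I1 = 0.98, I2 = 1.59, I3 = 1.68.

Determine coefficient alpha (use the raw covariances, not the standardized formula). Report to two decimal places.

α = 0.43

Σσ²ᵢ = 0.98² + 1.59² + 1.68² = 6.3109
Covariances σ_ij = r_ij · s_i · s_j:
  σ(I1,I2) = 0.20 × 0.98 × 1.59 = 0.3116
  σ(I1,I3) = 0.18 × 0.98 × 1.68 = 0.2964
  σ(I2,I3) = 0.24 × 1.59 × 1.68 = 0.6411
σ²_T = Σσ²ᵢ + 2·Σσ_ij = 6.3109 + 2 × 1.2491 = 8.8091
α = (3/2)·(1 − 6.3109/8.8091) = 0.43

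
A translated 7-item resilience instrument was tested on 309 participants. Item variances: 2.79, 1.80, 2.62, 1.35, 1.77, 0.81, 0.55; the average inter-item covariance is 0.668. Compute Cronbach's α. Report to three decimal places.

α = 0.824

sum of item variances = 2.79 + 1.80 + 2.62 + 1.35 + 1.77 + 0.81 + 0.55 = 11.69
Sum of the 21 distinct covariances = 21 × 0.668 = 14.028
Var(T) = sum of item variances + 2·Σcov = 11.69 + 2 × 14.028 = 39.746
α = (7/6)·(1 − 11.69/39.746) = 0.824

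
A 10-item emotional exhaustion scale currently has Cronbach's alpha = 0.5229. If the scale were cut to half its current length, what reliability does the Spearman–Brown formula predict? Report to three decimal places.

Length factor m = 1/2
α' = m·α / (1 − (1−m)·α)
   = 1/2 × 0.5229 / (1 − (1 − 1/2) × 0.5229)
   = 0.2615 / 0.7386 = 0.354

predicted reliability = 0.354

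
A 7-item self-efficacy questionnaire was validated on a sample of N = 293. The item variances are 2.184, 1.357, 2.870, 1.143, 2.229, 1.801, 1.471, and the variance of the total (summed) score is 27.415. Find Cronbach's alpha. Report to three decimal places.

Σσ²ᵢ = 2.184 + 1.357 + 2.870 + 1.143 + 2.229 + 1.801 + 1.471 = 13.055
α = (k/(k−1))·(1 − Σσ²ᵢ/Var(T)) = (7/6)·(1 − 13.055/27.415) = 0.611

Cronbach's alpha = 0.611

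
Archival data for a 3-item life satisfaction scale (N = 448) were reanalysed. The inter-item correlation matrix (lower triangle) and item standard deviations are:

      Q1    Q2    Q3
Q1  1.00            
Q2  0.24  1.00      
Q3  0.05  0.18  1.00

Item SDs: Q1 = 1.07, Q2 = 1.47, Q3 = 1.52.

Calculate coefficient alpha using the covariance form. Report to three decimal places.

Σσ²ᵢ = 1.07² + 1.47² + 1.52² = 5.6162
Covariances σ_ij = r_ij · s_i · s_j:
  σ(Q1,Q2) = 0.24 × 1.07 × 1.47 = 0.3775
  σ(Q1,Q3) = 0.05 × 1.07 × 1.52 = 0.0813
  σ(Q2,Q3) = 0.18 × 1.47 × 1.52 = 0.4022
σ²_T = Σσ²ᵢ + 2·Σσ_ij = 5.6162 + 2 × 0.8610 = 7.3382
α = (3/2)·(1 − 5.6162/7.3382) = 0.352

α = 0.352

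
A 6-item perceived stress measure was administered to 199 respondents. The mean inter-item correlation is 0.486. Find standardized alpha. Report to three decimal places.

standardized alpha = 0.850

Standardized α = k·r̄ / (1 + (k−1)·r̄) = 6 × 0.486 / (1 + 5 × 0.486)
  = 2.9160 / 3.4300 = 0.850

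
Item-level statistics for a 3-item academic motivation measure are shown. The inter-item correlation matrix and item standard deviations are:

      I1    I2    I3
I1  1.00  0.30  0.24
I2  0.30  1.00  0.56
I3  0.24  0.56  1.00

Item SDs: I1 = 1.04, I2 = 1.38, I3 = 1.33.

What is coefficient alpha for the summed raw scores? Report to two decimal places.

α = 0.64

Σσ²ᵢ = 1.04² + 1.38² + 1.33² = 4.7549
Covariances σ_ij = r_ij · s_i · s_j:
  σ(I1,I2) = 0.30 × 1.04 × 1.38 = 0.4306
  σ(I1,I3) = 0.24 × 1.04 × 1.33 = 0.3320
  σ(I2,I3) = 0.56 × 1.38 × 1.33 = 1.0278
σ²_T = Σσ²ᵢ + 2·Σσ_ij = 4.7549 + 2 × 1.7904 = 8.3357
α = (3/2)·(1 − 4.7549/8.3357) = 0.64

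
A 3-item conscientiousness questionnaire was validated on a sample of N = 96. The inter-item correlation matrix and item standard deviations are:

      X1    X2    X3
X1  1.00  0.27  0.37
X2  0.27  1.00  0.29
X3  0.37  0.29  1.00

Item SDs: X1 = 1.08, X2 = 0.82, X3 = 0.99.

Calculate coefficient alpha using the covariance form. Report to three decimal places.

α = 0.573

Σσ²ᵢ = 1.08² + 0.82² + 0.99² = 2.8189
Covariances σ_ij = r_ij · s_i · s_j:
  σ(X1,X2) = 0.27 × 1.08 × 0.82 = 0.2391
  σ(X1,X3) = 0.37 × 1.08 × 0.99 = 0.3956
  σ(X2,X3) = 0.29 × 0.82 × 0.99 = 0.2354
σ²_T = Σσ²ᵢ + 2·Σσ_ij = 2.8189 + 2 × 0.8701 = 4.5591
α = (3/2)·(1 − 2.8189/4.5591) = 0.573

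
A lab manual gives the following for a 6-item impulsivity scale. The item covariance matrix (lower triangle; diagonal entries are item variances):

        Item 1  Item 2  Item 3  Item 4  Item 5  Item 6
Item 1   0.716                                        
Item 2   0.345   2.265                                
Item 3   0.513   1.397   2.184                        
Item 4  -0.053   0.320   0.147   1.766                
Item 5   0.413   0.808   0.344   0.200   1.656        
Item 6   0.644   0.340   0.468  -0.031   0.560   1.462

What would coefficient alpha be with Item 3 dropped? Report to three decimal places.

Remaining items: Item 1, Item 2, Item 4, Item 5, Item 6 (k = 5).
sum of item variances = 0.716 + 2.265 + 1.766 + 1.656 + 1.462 = 7.865
Var(T) = 7.865 + 2 × 3.546 = 14.957
α (item deleted) = (5/4)·(1 − 7.865/14.957) = 0.593

α = 0.593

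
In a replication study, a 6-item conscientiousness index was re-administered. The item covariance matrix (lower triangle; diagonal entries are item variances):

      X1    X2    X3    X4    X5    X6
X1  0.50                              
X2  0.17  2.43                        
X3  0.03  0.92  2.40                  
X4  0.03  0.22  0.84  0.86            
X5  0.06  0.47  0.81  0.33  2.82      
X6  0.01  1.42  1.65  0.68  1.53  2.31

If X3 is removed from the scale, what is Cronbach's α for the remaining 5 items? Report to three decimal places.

Cronbach's α = 0.656

Remaining items: X1, X2, X4, X5, X6 (k = 5).
Σσᵢ² = 0.50 + 2.43 + 0.86 + 2.82 + 2.31 = 8.92
σ²_total = 8.92 + 2 × 4.92 = 18.76
α (item deleted) = (5/4)·(1 − 8.92/18.76) = 0.656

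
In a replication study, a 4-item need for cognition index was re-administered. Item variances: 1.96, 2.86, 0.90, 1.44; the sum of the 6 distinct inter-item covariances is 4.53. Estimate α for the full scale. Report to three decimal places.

ΣVar(i) = 1.96 + 2.86 + 0.90 + 1.44 = 7.16
Sum of distinct covariances = 4.53
Var(T) = ΣVar(i) + 2·Σcov = 7.16 + 2 × 4.53 = 16.22
α = (4/3)·(1 − 7.16/16.22) = 0.745

α = 0.745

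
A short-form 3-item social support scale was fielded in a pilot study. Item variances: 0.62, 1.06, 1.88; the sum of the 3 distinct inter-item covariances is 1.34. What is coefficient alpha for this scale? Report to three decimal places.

Σσᵢ² = 0.62 + 1.06 + 1.88 = 3.56
Sum of distinct covariances = 1.34
total variance = Σσᵢ² + 2·Σcov = 3.56 + 2 × 1.34 = 6.24
α = (3/2)·(1 − 3.56/6.24) = 0.644

α = 0.644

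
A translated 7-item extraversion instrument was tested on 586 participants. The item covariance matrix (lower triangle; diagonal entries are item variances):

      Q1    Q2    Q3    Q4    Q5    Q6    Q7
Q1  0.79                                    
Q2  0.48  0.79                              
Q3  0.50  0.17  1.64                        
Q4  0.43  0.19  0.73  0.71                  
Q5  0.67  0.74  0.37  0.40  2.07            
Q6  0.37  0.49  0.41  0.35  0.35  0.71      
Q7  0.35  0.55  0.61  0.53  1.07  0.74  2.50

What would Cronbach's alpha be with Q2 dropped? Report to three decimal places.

Remaining items: Q1, Q3, Q4, Q5, Q6, Q7 (k = 6).
sum of item variances = 0.79 + 1.64 + 0.71 + 2.07 + 0.71 + 2.50 = 8.42
σ²_T = 8.42 + 2 × 7.88 = 24.18
α (item deleted) = (6/5)·(1 − 8.42/24.18) = 0.782

Cronbach's alpha = 0.782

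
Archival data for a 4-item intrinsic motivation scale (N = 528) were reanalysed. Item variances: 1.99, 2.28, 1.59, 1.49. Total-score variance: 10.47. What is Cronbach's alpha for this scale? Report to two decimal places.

Σσ²ᵢ = 1.99 + 2.28 + 1.59 + 1.49 = 7.35
α = (k/(k−1))·(1 − Σσ²ᵢ/σ²_T) = (4/3)·(1 − 7.35/10.47) = 0.40

α = 0.40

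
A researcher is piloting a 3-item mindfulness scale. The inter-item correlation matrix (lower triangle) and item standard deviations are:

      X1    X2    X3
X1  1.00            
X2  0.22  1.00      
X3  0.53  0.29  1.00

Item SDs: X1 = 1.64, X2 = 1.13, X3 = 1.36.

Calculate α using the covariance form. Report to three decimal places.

Σσ²ᵢ = 1.64² + 1.13² + 1.36² = 5.8161
Covariances σ_ij = r_ij · s_i · s_j:
  σ(X1,X2) = 0.22 × 1.64 × 1.13 = 0.4077
  σ(X1,X3) = 0.53 × 1.64 × 1.36 = 1.1821
  σ(X2,X3) = 0.29 × 1.13 × 1.36 = 0.4457
σ²_T = Σσ²ᵢ + 2·Σσ_ij = 5.8161 + 2 × 2.0355 = 9.8871
α = (3/2)·(1 − 5.8161/9.8871) = 0.618

α = 0.618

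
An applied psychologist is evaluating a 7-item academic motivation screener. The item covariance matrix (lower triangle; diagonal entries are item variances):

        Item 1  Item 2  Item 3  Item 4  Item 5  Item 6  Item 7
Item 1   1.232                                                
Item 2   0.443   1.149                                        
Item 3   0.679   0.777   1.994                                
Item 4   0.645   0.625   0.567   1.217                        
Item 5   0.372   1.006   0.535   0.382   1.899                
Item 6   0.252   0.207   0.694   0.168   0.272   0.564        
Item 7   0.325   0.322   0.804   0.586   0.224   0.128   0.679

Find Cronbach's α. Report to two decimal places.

Σσᵢ² = 1.232 + 1.149 + 1.994 + 1.217 + 1.899 + 0.564 + 0.679 = 8.734
Σ_{i<j} σ_ij = 10.013
σ²_T = 8.734 + 2 × 10.013 = 28.760
α = (k/(k−1))·(1 − Σσᵢ²/σ²_T) = (7/6)·(1 − 8.734/28.760) = 0.81

Cronbach's α = 0.81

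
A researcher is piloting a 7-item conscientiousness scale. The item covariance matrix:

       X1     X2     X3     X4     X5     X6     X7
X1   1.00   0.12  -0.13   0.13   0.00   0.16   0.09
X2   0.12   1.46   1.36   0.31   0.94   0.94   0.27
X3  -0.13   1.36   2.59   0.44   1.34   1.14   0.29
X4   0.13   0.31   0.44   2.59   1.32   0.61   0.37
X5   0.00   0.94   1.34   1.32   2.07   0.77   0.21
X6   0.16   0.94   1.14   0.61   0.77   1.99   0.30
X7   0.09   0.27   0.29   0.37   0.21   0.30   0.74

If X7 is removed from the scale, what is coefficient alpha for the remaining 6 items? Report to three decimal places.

Remaining items: X1, X2, X3, X4, X5, X6 (k = 6).
ΣVar(i) = 1.00 + 1.46 + 2.59 + 2.59 + 2.07 + 1.99 = 11.70
total variance = 11.70 + 2 × 9.45 = 30.60
α (item deleted) = (6/5)·(1 − 11.70/30.60) = 0.741

α = 0.741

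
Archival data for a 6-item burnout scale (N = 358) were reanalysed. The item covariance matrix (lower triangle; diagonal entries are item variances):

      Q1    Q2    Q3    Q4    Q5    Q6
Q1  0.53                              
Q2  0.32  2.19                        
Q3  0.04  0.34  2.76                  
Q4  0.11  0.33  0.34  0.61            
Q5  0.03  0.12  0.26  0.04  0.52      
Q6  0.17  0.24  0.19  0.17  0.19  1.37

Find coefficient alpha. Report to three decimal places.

α = 0.504

sum of item variances = 0.53 + 2.19 + 2.76 + 0.61 + 0.52 + 1.37 = 7.98
Sum of the distinct covariances = 2.89
Var(T) = 7.98 + 2 × 2.89 = 13.76
α = (k/(k−1))·(1 − sum of item variances/Var(T)) = (6/5)·(1 − 7.98/13.76) = 0.504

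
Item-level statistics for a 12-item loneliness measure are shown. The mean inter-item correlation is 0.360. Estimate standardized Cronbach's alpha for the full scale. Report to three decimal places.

Standardized α = k·r̄ / (1 + (k−1)·r̄) = 12 × 0.360 / (1 + 11 × 0.360)
  = 4.3200 / 4.9600 = 0.871

α = 0.871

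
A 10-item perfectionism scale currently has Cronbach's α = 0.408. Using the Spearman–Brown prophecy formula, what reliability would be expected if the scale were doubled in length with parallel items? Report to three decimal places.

predicted reliability = 0.580

Length factor m = 2
α' = m·α / (1 + (m−1)·α)
   = 2 × 0.408 / (1 + (2 − 1) × 0.408)
   = 0.8160 / 1.4080 = 0.580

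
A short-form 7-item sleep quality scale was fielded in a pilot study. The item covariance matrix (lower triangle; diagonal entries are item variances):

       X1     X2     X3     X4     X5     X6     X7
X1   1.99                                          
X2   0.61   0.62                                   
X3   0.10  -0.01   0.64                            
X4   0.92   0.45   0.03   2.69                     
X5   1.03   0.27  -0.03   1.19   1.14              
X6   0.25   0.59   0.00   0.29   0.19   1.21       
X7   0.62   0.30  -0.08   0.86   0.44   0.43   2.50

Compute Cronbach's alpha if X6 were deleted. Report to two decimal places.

Remaining items: X1, X2, X3, X4, X5, X7 (k = 6).
sum of item variances = 1.99 + 0.62 + 0.64 + 2.69 + 1.14 + 2.50 = 9.58
Var(T) = 9.58 + 2 × 6.70 = 22.98
α (item deleted) = (6/5)·(1 − 9.58/22.98) = 0.70

α = 0.70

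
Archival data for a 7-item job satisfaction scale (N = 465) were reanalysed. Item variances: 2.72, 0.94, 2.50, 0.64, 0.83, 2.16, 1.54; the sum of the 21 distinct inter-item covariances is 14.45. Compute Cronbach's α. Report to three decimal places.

sum of item variances = 2.72 + 0.94 + 2.50 + 0.64 + 0.83 + 2.16 + 1.54 = 11.33
Sum of distinct covariances = 14.45
Var(T) = sum of item variances + 2·Σcov = 11.33 + 2 × 14.45 = 40.23
α = (7/6)·(1 − 11.33/40.23) = 0.838

Cronbach's α = 0.838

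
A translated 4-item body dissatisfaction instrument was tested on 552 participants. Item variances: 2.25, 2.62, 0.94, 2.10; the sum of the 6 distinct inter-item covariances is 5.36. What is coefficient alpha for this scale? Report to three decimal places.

sum of item variances = 2.25 + 2.62 + 0.94 + 2.10 = 7.91
Sum of distinct covariances = 5.36
Var(T) = sum of item variances + 2·Σcov = 7.91 + 2 × 5.36 = 18.63
α = (4/3)·(1 − 7.91/18.63) = 0.767

α = 0.767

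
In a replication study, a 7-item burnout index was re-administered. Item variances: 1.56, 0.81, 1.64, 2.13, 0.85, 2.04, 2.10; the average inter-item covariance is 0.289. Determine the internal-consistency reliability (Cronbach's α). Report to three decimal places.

Cronbach's α = 0.609

sum of item variances = 1.56 + 0.81 + 1.64 + 2.13 + 0.85 + 2.04 + 2.10 = 11.13
Sum of the 21 distinct covariances = 21 × 0.289 = 6.069
total variance = sum of item variances + 2·Σcov = 11.13 + 2 × 6.069 = 23.268
α = (7/6)·(1 − 11.13/23.268) = 0.609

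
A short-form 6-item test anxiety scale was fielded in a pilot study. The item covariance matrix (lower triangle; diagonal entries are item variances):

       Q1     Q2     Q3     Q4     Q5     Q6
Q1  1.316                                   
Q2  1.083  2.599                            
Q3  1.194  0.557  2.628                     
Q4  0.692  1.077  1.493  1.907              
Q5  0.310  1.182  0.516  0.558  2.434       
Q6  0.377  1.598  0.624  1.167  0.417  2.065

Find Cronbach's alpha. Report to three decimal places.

Cronbach's alpha = 0.798

sum of item variances = 1.316 + 2.599 + 2.628 + 1.907 + 2.434 + 2.065 = 12.949
Sum of off-diagonal covariances = 12.845
σ²_T = 12.949 + 2 × 12.845 = 38.639
α = (k/(k−1))·(1 − sum of item variances/σ²_T) = (6/5)·(1 − 12.949/38.639) = 0.798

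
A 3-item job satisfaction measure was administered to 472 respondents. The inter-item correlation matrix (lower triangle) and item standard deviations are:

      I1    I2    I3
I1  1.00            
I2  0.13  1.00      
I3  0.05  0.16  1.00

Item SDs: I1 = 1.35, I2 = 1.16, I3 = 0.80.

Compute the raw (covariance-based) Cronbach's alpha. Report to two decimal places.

Σσ²ᵢ = 1.35² + 1.16² + 0.80² = 3.8081
Covariances σ_ij = r_ij · s_i · s_j:
  σ(I1,I2) = 0.13 × 1.35 × 1.16 = 0.2036
  σ(I1,I3) = 0.05 × 1.35 × 0.80 = 0.0540
  σ(I2,I3) = 0.16 × 1.16 × 0.80 = 0.1485
σ²_T = Σσ²ᵢ + 2·Σσ_ij = 3.8081 + 2 × 0.4061 = 4.6203
α = (3/2)·(1 − 3.8081/4.6203) = 0.26

α = 0.26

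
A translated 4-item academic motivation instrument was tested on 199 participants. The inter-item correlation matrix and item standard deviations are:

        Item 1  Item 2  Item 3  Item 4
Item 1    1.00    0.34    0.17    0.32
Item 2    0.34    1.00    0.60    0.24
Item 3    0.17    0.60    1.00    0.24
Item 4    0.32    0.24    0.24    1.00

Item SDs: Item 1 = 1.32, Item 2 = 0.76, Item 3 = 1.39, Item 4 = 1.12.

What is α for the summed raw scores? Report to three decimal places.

Σσ²ᵢ = 1.32² + 0.76² + 1.39² + 1.12² = 5.5065
Covariances σ_ij = r_ij · s_i · s_j:
  σ(Item 1,Item 2) = 0.34 × 1.32 × 0.76 = 0.3411
  σ(Item 1,Item 3) = 0.17 × 1.32 × 1.39 = 0.3119
  σ(Item 1,Item 4) = 0.32 × 1.32 × 1.12 = 0.4731
  σ(Item 2,Item 3) = 0.60 × 0.76 × 1.39 = 0.6338
  σ(Item 2,Item 4) = 0.24 × 0.76 × 1.12 = 0.2043
  σ(Item 3,Item 4) = 0.24 × 1.39 × 1.12 = 0.3736
σ²_T = Σσ²ᵢ + 2·Σσ_ij = 5.5065 + 2 × 2.3378 = 10.1821
α = (4/3)·(1 − 5.5065/10.1821) = 0.612

α = 0.612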